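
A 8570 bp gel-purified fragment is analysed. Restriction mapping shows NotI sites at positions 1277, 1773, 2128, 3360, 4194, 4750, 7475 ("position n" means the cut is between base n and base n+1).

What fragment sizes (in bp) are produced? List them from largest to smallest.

Linear molecule, 7 cuts → 8 fragments:
  1277 − 0 = 1277 bp
  1773 − 1277 = 496 bp
  2128 − 1773 = 355 bp
  3360 − 2128 = 1232 bp
  4194 − 3360 = 834 bp
  4750 − 4194 = 556 bp
  7475 − 4750 = 2725 bp
  8570 − 7475 = 1095 bp
Sorted largest to smallest: 2725, 1277, 1232, 1095, 834, 556, 496, 355 bp.

2725, 1277, 1232, 1095, 834, 556, 496, 355 bp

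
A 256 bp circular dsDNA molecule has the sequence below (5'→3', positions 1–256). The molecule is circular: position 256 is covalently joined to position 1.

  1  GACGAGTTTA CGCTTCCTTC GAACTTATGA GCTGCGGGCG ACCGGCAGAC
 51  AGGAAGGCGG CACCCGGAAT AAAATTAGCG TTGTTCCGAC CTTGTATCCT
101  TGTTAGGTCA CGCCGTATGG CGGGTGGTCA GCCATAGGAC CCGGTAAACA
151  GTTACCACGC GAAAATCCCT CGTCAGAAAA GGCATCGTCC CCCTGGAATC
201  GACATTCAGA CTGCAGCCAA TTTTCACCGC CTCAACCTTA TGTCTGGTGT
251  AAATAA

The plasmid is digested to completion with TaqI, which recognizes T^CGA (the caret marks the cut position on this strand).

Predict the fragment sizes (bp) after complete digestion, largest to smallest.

TaqI sites (TCGA) start at positions 19, 199.
TaqI cuts after the first base of each site, so after positions 19, 199.
Circular molecule, 2 cuts → 2 fragments:
  20–199 → 180 bp
  200–256 then 1–19 → 57 + 19 = 76 bp
Sorted largest to smallest: 180, 76 bp.

180, 76 bp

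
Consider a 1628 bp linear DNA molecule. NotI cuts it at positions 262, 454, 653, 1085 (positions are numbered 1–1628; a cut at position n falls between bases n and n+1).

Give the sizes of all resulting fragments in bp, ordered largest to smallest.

Linear molecule, 4 cuts → 5 fragments:
  262 − 0 = 262 bp
  454 − 262 = 192 bp
  653 − 454 = 199 bp
  1085 − 653 = 432 bp
  1628 − 1085 = 543 bp
Sorted largest to smallest: 543, 432, 262, 199, 192 bp.

543, 432, 262, 199, 192 bp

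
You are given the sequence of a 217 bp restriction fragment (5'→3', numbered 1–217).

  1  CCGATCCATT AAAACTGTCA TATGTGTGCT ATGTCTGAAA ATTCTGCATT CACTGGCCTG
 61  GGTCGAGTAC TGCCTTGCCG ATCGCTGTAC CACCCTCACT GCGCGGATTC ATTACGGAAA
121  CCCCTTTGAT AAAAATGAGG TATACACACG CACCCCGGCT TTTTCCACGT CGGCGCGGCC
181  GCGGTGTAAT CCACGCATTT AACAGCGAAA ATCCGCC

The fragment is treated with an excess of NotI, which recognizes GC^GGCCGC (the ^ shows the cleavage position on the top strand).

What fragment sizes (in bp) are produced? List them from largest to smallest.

176, 41 bp

The NotI site (GCGGCCGC) starts at position 175.
NotI cuts after base 2 of each site, so after position 176.
Linear molecule, 1 cut → 2 fragments:
  1–176 → 176 bp
  177–217 → 41 bp
Sorted largest to smallest: 176, 41 bp.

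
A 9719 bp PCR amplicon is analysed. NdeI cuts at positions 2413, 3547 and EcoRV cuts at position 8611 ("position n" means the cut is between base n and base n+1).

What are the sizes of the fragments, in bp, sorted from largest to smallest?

Combined cut positions (sorted): 2413, 3547, 8611.
Linear molecule, 3 cuts → 4 fragments:
  2413 − 0 = 2413 bp
  3547 − 2413 = 1134 bp
  8611 − 3547 = 5064 bp
  9719 − 8611 = 1108 bp
Sorted largest to smallest: 5064, 2413, 1134, 1108 bp.

5064, 2413, 1134, 1108 bp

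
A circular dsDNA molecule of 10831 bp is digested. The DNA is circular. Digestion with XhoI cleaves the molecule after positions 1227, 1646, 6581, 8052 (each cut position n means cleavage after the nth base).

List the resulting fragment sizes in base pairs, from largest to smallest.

4935, 4006, 1471, 419 bp

Circular molecule, 4 cuts → 4 fragments:
  1646 − 1227 = 419 bp
  6581 − 1646 = 4935 bp
  8052 − 6581 = 1471 bp
  wrap: 10831 − 8052 + 1227 = 4006 bp
Sorted largest to smallest: 4935, 4006, 1471, 419 bp.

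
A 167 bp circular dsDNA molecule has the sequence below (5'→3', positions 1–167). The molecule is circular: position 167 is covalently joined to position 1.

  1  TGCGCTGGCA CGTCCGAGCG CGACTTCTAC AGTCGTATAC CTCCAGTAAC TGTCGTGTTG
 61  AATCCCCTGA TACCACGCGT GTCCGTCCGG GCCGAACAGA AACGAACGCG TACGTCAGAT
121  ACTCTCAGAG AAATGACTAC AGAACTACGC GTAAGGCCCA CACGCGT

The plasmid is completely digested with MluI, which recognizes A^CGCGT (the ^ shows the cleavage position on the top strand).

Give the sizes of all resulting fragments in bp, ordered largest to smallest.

80, 41, 31, 15 bp

MluI sites (ACGCGT) start at positions 75, 106, 147, 162.
MluI cuts after the first base of each site, so after positions 75, 106, 147, 162.
Circular molecule, 4 cuts → 4 fragments:
  76–106 → 31 bp
  107–147 → 41 bp
  148–162 → 15 bp
  163–167 then 1–75 → 5 + 75 = 80 bp
Sorted largest to smallest: 80, 41, 31, 15 bp.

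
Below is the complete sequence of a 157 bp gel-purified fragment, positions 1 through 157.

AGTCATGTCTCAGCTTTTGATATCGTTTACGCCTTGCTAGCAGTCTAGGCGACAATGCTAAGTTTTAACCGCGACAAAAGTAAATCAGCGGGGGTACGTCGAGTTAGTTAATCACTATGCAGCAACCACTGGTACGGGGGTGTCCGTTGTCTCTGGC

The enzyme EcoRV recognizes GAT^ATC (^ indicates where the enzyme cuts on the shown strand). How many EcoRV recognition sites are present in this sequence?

GATATC occurs starting at position 19.
EcoRV cuts at 1 site.

1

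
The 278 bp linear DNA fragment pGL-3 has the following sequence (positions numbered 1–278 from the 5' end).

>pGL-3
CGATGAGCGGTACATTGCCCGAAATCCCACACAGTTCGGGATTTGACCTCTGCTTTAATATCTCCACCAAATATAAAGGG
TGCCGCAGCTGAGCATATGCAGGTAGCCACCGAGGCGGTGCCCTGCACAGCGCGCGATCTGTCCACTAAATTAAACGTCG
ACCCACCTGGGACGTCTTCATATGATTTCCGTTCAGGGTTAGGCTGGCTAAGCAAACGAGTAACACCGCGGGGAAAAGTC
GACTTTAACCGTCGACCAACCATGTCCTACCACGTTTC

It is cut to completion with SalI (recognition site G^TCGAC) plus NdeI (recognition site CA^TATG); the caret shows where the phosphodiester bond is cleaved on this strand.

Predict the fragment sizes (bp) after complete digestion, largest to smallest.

SalI sites (GTCGAC) start at positions 157, 238, 251.
SalI cuts after the first base of each site, so after positions 157, 238, 251.
NdeI sites (CATATG) start at positions 94, 179.
NdeI cuts after base 2 of each site, so after positions 95, 180.
Combined cut positions: 95, 157, 180, 238, 251.
Linear molecule, 5 cuts → 6 fragments:
  1–95 → 95 bp
  96–157 → 62 bp
  158–180 → 23 bp
  181–238 → 58 bp
  239–251 → 13 bp
  252–278 → 27 bp
Sorted largest to smallest: 95, 62, 58, 27, 23, 13 bp.

95, 62, 58, 27, 23, 13 bp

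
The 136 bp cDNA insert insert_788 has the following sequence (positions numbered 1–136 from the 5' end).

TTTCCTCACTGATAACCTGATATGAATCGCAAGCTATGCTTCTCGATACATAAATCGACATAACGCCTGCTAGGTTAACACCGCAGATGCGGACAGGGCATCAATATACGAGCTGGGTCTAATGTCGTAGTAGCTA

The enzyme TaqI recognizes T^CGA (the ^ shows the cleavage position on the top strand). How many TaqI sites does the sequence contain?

TCGA occurs starting at positions 43, 55.
TaqI cuts at 2 sites.

2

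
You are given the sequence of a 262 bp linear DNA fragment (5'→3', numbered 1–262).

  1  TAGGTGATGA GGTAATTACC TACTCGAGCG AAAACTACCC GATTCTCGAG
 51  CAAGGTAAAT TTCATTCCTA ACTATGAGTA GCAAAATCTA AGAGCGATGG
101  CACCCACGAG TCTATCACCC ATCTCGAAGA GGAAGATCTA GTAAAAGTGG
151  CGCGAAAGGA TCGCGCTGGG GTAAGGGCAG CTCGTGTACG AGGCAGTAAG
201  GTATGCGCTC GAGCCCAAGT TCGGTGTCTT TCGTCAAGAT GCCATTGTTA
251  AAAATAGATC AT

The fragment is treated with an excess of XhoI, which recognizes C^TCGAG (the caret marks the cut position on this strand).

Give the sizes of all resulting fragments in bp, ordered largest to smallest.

163, 54, 23, 22 bp

XhoI sites (CTCGAG) start at positions 23, 45, 208.
XhoI cuts after the first base of each site, so after positions 23, 45, 208.
Linear molecule, 3 cuts → 4 fragments:
  1–23 → 23 bp
  24–45 → 22 bp
  46–208 → 163 bp
  209–262 → 54 bp
Sorted largest to smallest: 163, 54, 23, 22 bp.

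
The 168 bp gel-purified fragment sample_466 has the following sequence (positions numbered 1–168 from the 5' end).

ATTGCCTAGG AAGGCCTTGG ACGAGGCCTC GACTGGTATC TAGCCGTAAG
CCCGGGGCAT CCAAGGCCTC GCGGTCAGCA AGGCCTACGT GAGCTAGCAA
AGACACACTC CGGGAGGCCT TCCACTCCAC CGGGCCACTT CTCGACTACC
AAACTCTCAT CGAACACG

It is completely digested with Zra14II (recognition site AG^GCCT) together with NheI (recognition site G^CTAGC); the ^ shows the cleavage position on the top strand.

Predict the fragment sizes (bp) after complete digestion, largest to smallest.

Zra14II sites (AGGCCT) start at positions 12, 24, 64, 81, 115.
Zra14II cuts after base 2 of each site, so after positions 13, 25, 65, 82, 116.
The NheI site (GCTAGC) starts at position 93.
NheI cuts after the first base of each site, so after position 93.
Combined cut positions: 13, 25, 65, 82, 93, 116.
Linear molecule, 6 cuts → 7 fragments:
  1–13 → 13 bp
  14–25 → 12 bp
  26–65 → 40 bp
  66–82 → 17 bp
  83–93 → 11 bp
  94–116 → 23 bp
  117–168 → 52 bp
Sorted largest to smallest: 52, 40, 23, 17, 13, 12, 11 bp.

52, 40, 23, 17, 13, 12, 11 bp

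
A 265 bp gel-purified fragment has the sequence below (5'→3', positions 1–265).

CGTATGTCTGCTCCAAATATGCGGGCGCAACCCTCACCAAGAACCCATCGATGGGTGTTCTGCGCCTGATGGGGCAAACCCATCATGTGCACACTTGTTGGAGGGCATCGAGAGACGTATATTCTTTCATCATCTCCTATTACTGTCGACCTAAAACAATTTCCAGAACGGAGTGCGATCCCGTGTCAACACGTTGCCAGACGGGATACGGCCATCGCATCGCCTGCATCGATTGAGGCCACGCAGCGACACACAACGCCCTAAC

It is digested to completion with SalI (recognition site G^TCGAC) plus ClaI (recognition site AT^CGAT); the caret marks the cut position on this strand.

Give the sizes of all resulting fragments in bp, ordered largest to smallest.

The SalI site (GTCGAC) starts at position 145.
SalI cuts after the first base of each site, so after position 145.
ClaI sites (ATCGAT) start at positions 47, 228.
ClaI cuts after base 2 of each site, so after positions 48, 229.
Combined cut positions: 48, 145, 229.
Linear molecule, 3 cuts → 4 fragments:
  1–48 → 48 bp
  49–145 → 97 bp
  146–229 → 84 bp
  230–265 → 36 bp
Sorted largest to smallest: 97, 84, 48, 36 bp.

97, 84, 48, 36 bp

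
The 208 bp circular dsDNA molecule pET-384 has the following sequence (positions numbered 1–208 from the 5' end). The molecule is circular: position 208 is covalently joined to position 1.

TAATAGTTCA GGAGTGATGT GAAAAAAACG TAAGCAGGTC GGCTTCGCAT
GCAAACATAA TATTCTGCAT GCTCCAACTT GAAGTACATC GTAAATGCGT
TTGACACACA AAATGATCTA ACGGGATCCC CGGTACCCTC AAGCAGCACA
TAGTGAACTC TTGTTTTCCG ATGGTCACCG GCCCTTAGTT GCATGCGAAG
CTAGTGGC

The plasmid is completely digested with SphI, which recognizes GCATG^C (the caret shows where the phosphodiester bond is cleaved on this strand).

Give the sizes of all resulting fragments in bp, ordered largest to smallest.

SphI sites (GCATGC) start at positions 47, 67, 191.
SphI cuts after base 5 of each site (before the last base), so after positions 51, 71, 195.
Circular molecule, 3 cuts → 3 fragments:
  52–71 → 20 bp
  72–195 → 124 bp
  196–208 then 1–51 → 13 + 51 = 64 bp
Sorted largest to smallest: 124, 64, 20 bp.

124, 64, 20 bp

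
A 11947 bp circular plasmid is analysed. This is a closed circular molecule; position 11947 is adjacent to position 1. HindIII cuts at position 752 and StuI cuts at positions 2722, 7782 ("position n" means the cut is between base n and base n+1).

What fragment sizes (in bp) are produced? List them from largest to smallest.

5060, 4917, 1970 bp

Combined cut positions (sorted): 752, 2722, 7782.
Circular molecule, 3 cuts → 3 fragments:
  2722 − 752 = 1970 bp
  7782 − 2722 = 5060 bp
  wrap: 11947 − 7782 + 752 = 4917 bp
Sorted largest to smallest: 5060, 4917, 1970 bp.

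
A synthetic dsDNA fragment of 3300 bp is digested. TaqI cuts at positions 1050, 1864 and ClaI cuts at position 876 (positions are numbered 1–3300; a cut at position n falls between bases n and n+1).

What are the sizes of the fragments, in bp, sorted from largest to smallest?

Combined cut positions (sorted): 876, 1050, 1864.
Linear molecule, 3 cuts → 4 fragments:
  876 − 0 = 876 bp
  1050 − 876 = 174 bp
  1864 − 1050 = 814 bp
  3300 − 1864 = 1436 bp
Sorted largest to smallest: 1436, 876, 814, 174 bp.

1436, 876, 814, 174 bp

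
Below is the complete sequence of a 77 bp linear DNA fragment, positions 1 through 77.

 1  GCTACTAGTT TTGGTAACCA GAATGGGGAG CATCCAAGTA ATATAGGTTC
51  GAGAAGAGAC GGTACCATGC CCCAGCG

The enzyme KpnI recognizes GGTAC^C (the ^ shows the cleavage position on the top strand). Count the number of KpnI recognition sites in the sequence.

GGTACC occurs starting at position 61.
KpnI cuts at 1 site.

1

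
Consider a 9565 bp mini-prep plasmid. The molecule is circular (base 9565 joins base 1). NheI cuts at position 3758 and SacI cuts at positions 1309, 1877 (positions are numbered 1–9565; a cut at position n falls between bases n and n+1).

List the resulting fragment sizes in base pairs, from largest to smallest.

7116, 1881, 568 bp

Combined cut positions (sorted): 1309, 1877, 3758.
Circular molecule, 3 cuts → 3 fragments:
  1877 − 1309 = 568 bp
  3758 − 1877 = 1881 bp
  wrap: 9565 − 3758 + 1309 = 7116 bp
Sorted largest to smallest: 7116, 1881, 568 bp.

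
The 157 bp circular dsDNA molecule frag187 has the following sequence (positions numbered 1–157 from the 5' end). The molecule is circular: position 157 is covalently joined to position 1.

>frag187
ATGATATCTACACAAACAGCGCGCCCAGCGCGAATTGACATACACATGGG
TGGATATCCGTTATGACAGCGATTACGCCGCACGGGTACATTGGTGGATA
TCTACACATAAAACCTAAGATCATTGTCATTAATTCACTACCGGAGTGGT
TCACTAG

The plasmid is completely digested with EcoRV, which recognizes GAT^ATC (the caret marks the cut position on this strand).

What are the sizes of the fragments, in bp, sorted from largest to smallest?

63, 50, 44 bp

EcoRV sites (GATATC) start at positions 3, 53, 97.
EcoRV cuts after base 3 of each site, so after positions 5, 55, 99.
Circular molecule, 3 cuts → 3 fragments:
  6–55 → 50 bp
  56–99 → 44 bp
  100–157 then 1–5 → 58 + 5 = 63 bp
Sorted largest to smallest: 63, 50, 44 bp.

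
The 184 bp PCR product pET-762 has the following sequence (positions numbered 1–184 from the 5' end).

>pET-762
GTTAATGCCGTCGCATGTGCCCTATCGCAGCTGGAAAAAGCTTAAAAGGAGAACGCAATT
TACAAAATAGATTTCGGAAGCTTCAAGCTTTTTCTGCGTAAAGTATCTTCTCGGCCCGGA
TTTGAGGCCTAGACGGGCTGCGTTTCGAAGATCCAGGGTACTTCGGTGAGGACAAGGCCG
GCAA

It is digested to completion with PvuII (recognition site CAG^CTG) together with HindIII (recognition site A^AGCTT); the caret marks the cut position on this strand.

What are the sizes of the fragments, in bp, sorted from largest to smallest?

The PvuII site (CAGCTG) starts at position 28.
PvuII cuts after base 3 of each site, so after position 30.
HindIII sites (AAGCTT) start at positions 38, 78, 85.
HindIII cuts after the first base of each site, so after positions 38, 78, 85.
Combined cut positions: 30, 38, 78, 85.
Linear molecule, 4 cuts → 5 fragments:
  1–30 → 30 bp
  31–38 → 8 bp
  39–78 → 40 bp
  79–85 → 7 bp
  86–184 → 99 bp
Sorted largest to smallest: 99, 40, 30, 8, 7 bp.

99, 40, 30, 8, 7 bp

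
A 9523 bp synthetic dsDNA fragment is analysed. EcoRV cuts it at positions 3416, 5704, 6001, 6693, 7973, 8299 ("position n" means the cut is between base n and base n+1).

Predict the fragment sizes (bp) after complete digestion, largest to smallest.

Linear molecule, 6 cuts → 7 fragments:
  3416 − 0 = 3416 bp
  5704 − 3416 = 2288 bp
  6001 − 5704 = 297 bp
  6693 − 6001 = 692 bp
  7973 − 6693 = 1280 bp
  8299 − 7973 = 326 bp
  9523 − 8299 = 1224 bp
Sorted largest to smallest: 3416, 2288, 1280, 1224, 692, 326, 297 bp.

3416, 2288, 1280, 1224, 692, 326, 297 bp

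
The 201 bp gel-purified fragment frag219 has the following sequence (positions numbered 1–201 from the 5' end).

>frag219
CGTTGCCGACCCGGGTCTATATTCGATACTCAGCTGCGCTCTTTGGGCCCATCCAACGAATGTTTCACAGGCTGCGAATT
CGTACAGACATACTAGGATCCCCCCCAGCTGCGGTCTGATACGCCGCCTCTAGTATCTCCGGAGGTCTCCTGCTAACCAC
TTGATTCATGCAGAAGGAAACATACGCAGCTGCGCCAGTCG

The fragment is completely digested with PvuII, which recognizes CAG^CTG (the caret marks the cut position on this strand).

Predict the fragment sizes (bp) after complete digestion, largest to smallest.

PvuII sites (CAGCTG) start at positions 31, 106, 187.
PvuII cuts after base 3 of each site, so after positions 33, 108, 189.
Linear molecule, 3 cuts → 4 fragments:
  1–33 → 33 bp
  34–108 → 75 bp
  109–189 → 81 bp
  190–201 → 12 bp
Sorted largest to smallest: 81, 75, 33, 12 bp.

81, 75, 33, 12 bp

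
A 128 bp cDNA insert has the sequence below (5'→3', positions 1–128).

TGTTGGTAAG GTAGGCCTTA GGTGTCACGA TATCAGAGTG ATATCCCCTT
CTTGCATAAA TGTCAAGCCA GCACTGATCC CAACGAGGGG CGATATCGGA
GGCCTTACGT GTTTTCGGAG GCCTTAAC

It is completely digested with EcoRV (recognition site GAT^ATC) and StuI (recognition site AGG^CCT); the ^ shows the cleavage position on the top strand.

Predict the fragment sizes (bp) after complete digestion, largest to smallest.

EcoRV sites (GATATC) start at positions 29, 40, 92.
EcoRV cuts after base 3 of each site, so after positions 31, 42, 94.
StuI sites (AGGCCT) start at positions 13, 100, 119.
StuI cuts after base 3 of each site, so after positions 15, 102, 121.
Combined cut positions: 15, 31, 42, 94, 102, 121.
Linear molecule, 6 cuts → 7 fragments:
  1–15 → 15 bp
  16–31 → 16 bp
  32–42 → 11 bp
  43–94 → 52 bp
  95–102 → 8 bp
  103–121 → 19 bp
  122–128 → 7 bp
Sorted largest to smallest: 52, 19, 16, 15, 11, 8, 7 bp.

52, 19, 16, 15, 11, 8, 7 bp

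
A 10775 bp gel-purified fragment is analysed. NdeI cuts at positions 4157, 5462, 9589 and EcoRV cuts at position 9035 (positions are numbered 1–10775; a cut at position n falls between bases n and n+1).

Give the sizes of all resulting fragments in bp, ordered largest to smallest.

4157, 3573, 1305, 1186, 554 bp

Combined cut positions (sorted): 4157, 5462, 9035, 9589.
Linear molecule, 4 cuts → 5 fragments:
  4157 − 0 = 4157 bp
  5462 − 4157 = 1305 bp
  9035 − 5462 = 3573 bp
  9589 − 9035 = 554 bp
  10775 − 9589 = 1186 bp
Sorted largest to smallest: 4157, 3573, 1305, 1186, 554 bp.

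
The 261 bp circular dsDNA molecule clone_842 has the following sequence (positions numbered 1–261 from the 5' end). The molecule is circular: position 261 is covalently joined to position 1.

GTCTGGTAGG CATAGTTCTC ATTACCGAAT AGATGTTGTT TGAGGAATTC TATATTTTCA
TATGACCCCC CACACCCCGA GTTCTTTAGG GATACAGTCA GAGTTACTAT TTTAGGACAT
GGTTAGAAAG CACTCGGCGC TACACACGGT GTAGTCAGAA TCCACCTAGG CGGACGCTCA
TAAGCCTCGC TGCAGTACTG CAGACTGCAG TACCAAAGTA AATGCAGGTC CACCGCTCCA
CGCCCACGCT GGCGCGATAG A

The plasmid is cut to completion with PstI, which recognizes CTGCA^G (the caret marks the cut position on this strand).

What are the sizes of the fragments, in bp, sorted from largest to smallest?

PstI sites (CTGCAG) start at positions 190, 198, 205.
PstI cuts after base 5 of each site (before the last base), so after positions 194, 202, 209.
Circular molecule, 3 cuts → 3 fragments:
  195–202 → 8 bp
  203–209 → 7 bp
  210–261 then 1–194 → 52 + 194 = 246 bp
Sorted largest to smallest: 246, 8, 7 bp.

246, 8, 7 bp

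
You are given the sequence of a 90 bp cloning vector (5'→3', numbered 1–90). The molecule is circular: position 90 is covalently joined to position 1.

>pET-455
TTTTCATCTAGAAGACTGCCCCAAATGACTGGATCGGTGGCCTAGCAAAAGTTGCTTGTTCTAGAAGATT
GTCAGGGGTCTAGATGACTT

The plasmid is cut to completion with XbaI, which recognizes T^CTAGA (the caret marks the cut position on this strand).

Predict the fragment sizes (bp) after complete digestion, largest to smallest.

XbaI sites (TCTAGA) start at positions 7, 60, 79.
XbaI cuts after the first base of each site, so after positions 7, 60, 79.
Circular molecule, 3 cuts → 3 fragments:
  8–60 → 53 bp
  61–79 → 19 bp
  80–90 then 1–7 → 11 + 7 = 18 bp
Sorted largest to smallest: 53, 19, 18 bp.

53, 19, 18 bp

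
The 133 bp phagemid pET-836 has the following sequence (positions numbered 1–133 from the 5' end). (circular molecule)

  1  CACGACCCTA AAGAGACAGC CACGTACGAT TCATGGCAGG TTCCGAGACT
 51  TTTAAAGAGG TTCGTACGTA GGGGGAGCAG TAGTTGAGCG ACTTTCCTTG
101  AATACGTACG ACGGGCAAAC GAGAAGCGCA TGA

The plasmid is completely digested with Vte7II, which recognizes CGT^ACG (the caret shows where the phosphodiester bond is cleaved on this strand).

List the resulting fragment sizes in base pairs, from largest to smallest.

Vte7II sites (CGTACG) start at positions 23, 63, 105.
Vte7II cuts after base 3 of each site, so after positions 25, 65, 107.
Circular molecule, 3 cuts → 3 fragments:
  26–65 → 40 bp
  66–107 → 42 bp
  108–133 then 1–25 → 26 + 25 = 51 bp
Sorted largest to smallest: 51, 42, 40 bp.

51, 42, 40 bp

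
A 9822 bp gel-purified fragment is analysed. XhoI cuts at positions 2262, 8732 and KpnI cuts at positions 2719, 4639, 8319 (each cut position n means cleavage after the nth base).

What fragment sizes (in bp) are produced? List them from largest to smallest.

Combined cut positions (sorted): 2262, 2719, 4639, 8319, 8732.
Linear molecule, 5 cuts → 6 fragments:
  2262 − 0 = 2262 bp
  2719 − 2262 = 457 bp
  4639 − 2719 = 1920 bp
  8319 − 4639 = 3680 bp
  8732 − 8319 = 413 bp
  9822 − 8732 = 1090 bp
Sorted largest to smallest: 3680, 2262, 1920, 1090, 457, 413 bp.

3680, 2262, 1920, 1090, 457, 413 bp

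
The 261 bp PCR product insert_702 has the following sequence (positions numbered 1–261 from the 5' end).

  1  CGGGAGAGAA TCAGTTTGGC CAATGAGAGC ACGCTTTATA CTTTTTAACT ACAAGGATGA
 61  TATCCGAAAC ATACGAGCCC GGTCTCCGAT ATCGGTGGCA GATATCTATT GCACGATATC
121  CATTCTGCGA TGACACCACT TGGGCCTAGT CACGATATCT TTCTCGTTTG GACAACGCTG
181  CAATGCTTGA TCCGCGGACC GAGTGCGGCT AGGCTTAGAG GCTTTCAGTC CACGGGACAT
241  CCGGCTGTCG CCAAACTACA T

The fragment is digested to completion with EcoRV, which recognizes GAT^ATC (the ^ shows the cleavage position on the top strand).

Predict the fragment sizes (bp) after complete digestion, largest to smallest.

EcoRV sites (GATATC) start at positions 59, 88, 101, 115, 154.
EcoRV cuts after base 3 of each site, so after positions 61, 90, 103, 117, 156.
Linear molecule, 5 cuts → 6 fragments:
  1–61 → 61 bp
  62–90 → 29 bp
  91–103 → 13 bp
  104–117 → 14 bp
  118–156 → 39 bp
  157–261 → 105 bp
Sorted largest to smallest: 105, 61, 39, 29, 14, 13 bp.

105, 61, 39, 29, 14, 13 bp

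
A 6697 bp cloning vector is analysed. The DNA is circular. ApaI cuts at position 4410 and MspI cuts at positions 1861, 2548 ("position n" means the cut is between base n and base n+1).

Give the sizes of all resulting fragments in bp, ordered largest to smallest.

Combined cut positions (sorted): 1861, 2548, 4410.
Circular molecule, 3 cuts → 3 fragments:
  2548 − 1861 = 687 bp
  4410 − 2548 = 1862 bp
  wrap: 6697 − 4410 + 1861 = 4148 bp
Sorted largest to smallest: 4148, 1862, 687 bp.

4148, 1862, 687 bp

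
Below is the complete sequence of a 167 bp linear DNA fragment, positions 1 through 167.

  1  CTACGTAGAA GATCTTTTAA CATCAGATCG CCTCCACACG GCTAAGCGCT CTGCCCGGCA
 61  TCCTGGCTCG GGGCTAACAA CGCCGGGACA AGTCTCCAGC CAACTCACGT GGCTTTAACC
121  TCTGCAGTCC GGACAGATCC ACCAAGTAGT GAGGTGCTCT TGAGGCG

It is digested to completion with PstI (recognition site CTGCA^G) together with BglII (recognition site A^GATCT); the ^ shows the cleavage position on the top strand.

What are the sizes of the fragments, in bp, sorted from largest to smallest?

The PstI site (CTGCAG) starts at position 122.
PstI cuts after base 5 of each site (before the last base), so after position 126.
The BglII site (AGATCT) starts at position 10.
BglII cuts after the first base of each site, so after position 10.
Combined cut positions: 10, 126.
Linear molecule, 2 cuts → 3 fragments:
  1–10 → 10 bp
  11–126 → 116 bp
  127–167 → 41 bp
Sorted largest to smallest: 116, 41, 10 bp.

116, 41, 10 bp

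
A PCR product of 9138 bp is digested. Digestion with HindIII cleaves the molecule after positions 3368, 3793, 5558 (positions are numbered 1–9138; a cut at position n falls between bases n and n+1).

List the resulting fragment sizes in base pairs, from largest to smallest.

3580, 3368, 1765, 425 bp

Linear molecule, 3 cuts → 4 fragments:
  3368 − 0 = 3368 bp
  3793 − 3368 = 425 bp
  5558 − 3793 = 1765 bp
  9138 − 5558 = 3580 bp
Sorted largest to smallest: 3580, 3368, 1765, 425 bp.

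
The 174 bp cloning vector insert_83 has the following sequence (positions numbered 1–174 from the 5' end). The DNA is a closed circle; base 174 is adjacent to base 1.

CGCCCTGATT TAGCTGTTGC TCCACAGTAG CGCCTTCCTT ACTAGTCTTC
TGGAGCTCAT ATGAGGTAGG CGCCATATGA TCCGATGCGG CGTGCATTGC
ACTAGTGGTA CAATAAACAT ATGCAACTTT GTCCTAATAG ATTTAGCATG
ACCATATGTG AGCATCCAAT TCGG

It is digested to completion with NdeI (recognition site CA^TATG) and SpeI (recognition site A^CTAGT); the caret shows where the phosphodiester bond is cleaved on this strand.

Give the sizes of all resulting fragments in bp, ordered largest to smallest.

61, 35, 26, 18, 18, 16 bp

NdeI sites (CATATG) start at positions 58, 74, 118, 153.
NdeI cuts after base 2 of each site, so after positions 59, 75, 119, 154.
SpeI sites (ACTAGT) start at positions 41, 101.
SpeI cuts after the first base of each site, so after positions 41, 101.
Combined cut positions: 41, 59, 75, 101, 119, 154.
Circular molecule, 6 cuts → 6 fragments:
  42–59 → 18 bp
  60–75 → 16 bp
  76–101 → 26 bp
  102–119 → 18 bp
  120–154 → 35 bp
  155–174 then 1–41 → 20 + 41 = 61 bp
Sorted largest to smallest: 61, 35, 26, 18, 18, 16 bp.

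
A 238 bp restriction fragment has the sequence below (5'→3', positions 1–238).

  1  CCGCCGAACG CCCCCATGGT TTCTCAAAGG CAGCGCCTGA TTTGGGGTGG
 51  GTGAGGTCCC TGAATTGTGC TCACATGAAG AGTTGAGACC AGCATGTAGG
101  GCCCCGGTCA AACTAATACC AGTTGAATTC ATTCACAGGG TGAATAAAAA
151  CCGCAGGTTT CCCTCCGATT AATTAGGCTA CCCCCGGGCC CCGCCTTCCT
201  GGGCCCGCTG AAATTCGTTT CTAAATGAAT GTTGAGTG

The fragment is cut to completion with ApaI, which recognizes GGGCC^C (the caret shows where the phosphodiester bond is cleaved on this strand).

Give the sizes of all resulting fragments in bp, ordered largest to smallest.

103, 87, 33, 15 bp

ApaI sites (GGGCCC) start at positions 99, 186, 201.
ApaI cuts after base 5 of each site (before the last base), so after positions 103, 190, 205.
Linear molecule, 3 cuts → 4 fragments:
  1–103 → 103 bp
  104–190 → 87 bp
  191–205 → 15 bp
  206–238 → 33 bp
Sorted largest to smallest: 103, 87, 33, 15 bp.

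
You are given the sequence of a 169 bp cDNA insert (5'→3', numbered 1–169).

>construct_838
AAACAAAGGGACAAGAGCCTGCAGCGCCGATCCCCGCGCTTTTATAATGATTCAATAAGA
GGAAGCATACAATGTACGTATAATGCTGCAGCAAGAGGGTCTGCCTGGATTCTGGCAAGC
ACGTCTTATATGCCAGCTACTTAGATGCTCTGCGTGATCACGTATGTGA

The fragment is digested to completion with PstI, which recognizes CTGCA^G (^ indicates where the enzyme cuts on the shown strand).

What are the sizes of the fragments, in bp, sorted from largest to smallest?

PstI sites (CTGCAG) start at positions 19, 86.
PstI cuts after base 5 of each site (before the last base), so after positions 23, 90.
Linear molecule, 2 cuts → 3 fragments:
  1–23 → 23 bp
  24–90 → 67 bp
  91–169 → 79 bp
Sorted largest to smallest: 79, 67, 23 bp.

79, 67, 23 bp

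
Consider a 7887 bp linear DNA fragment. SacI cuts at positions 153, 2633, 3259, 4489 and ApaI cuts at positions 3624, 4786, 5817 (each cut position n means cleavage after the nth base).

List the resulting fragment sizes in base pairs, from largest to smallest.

Combined cut positions (sorted): 153, 2633, 3259, 3624, 4489, 4786, 5817.
Linear molecule, 7 cuts → 8 fragments:
  153 − 0 = 153 bp
  2633 − 153 = 2480 bp
  3259 − 2633 = 626 bp
  3624 − 3259 = 365 bp
  4489 − 3624 = 865 bp
  4786 − 4489 = 297 bp
  5817 − 4786 = 1031 bp
  7887 − 5817 = 2070 bp
Sorted largest to smallest: 2480, 2070, 1031, 865, 626, 365, 297, 153 bp.

2480, 2070, 1031, 865, 626, 365, 297, 153 bp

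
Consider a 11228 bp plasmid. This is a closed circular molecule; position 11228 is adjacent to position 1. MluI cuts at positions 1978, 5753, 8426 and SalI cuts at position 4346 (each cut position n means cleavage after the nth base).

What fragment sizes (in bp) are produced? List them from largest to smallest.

4780, 2673, 2368, 1407 bp

Combined cut positions (sorted): 1978, 4346, 5753, 8426.
Circular molecule, 4 cuts → 4 fragments:
  4346 − 1978 = 2368 bp
  5753 − 4346 = 1407 bp
  8426 − 5753 = 2673 bp
  wrap: 11228 − 8426 + 1978 = 4780 bp
Sorted largest to smallest: 4780, 2673, 2368, 1407 bp.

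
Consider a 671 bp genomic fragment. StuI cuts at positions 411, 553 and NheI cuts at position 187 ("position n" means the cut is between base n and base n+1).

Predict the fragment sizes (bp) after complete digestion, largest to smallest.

224, 187, 142, 118 bp

Combined cut positions (sorted): 187, 411, 553.
Linear molecule, 3 cuts → 4 fragments:
  187 − 0 = 187 bp
  411 − 187 = 224 bp
  553 − 411 = 142 bp
  671 − 553 = 118 bp
Sorted largest to smallest: 224, 187, 142, 118 bp.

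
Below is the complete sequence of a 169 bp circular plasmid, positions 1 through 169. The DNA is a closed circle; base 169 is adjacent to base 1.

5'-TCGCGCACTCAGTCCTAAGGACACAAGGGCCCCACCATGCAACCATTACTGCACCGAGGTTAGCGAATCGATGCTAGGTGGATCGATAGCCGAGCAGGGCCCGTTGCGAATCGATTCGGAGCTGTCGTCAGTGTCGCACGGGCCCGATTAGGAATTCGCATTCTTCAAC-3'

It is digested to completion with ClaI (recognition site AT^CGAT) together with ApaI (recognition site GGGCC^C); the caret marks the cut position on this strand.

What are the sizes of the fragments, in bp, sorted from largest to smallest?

56, 37, 33, 18, 15, 10 bp

ClaI sites (ATCGAT) start at positions 67, 82, 110.
ClaI cuts after base 2 of each site, so after positions 68, 83, 111.
ApaI sites (GGGCCC) start at positions 27, 97, 140.
ApaI cuts after base 5 of each site (before the last base), so after positions 31, 101, 144.
Combined cut positions: 31, 68, 83, 101, 111, 144.
Circular molecule, 6 cuts → 6 fragments:
  32–68 → 37 bp
  69–83 → 15 bp
  84–101 → 18 bp
  102–111 → 10 bp
  112–144 → 33 bp
  145–169 then 1–31 → 25 + 31 = 56 bp
Sorted largest to smallest: 56, 37, 33, 18, 15, 10 bp.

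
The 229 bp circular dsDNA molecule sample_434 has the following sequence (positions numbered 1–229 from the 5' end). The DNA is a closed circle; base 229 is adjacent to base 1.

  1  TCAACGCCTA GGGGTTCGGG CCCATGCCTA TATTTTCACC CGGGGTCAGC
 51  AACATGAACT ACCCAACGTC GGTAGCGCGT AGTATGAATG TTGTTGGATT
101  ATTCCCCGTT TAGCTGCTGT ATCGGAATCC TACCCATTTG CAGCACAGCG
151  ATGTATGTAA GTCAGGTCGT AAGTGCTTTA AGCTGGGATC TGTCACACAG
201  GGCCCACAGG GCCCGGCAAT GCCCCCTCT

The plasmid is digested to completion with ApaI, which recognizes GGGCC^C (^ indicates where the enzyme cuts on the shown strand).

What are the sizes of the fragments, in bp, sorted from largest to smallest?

ApaI sites (GGGCCC) start at positions 18, 200, 209.
ApaI cuts after base 5 of each site (before the last base), so after positions 22, 204, 213.
Circular molecule, 3 cuts → 3 fragments:
  23–204 → 182 bp
  205–213 → 9 bp
  214–229 then 1–22 → 16 + 22 = 38 bp
Sorted largest to smallest: 182, 38, 9 bp.

182, 38, 9 bp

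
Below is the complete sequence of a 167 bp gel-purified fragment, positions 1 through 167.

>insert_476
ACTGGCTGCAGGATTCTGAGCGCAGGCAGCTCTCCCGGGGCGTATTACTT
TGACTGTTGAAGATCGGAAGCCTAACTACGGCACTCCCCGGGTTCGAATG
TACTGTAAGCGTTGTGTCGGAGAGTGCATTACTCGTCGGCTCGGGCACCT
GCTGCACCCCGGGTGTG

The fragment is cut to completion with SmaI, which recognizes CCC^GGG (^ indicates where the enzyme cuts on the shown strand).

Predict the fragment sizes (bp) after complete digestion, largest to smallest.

71, 53, 36, 7 bp

SmaI sites (CCCGGG) start at positions 34, 87, 158.
SmaI cuts after base 3 of each site, so after positions 36, 89, 160.
Linear molecule, 3 cuts → 4 fragments:
  1–36 → 36 bp
  37–89 → 53 bp
  90–160 → 71 bp
  161–167 → 7 bp
Sorted largest to smallest: 71, 53, 36, 7 bp.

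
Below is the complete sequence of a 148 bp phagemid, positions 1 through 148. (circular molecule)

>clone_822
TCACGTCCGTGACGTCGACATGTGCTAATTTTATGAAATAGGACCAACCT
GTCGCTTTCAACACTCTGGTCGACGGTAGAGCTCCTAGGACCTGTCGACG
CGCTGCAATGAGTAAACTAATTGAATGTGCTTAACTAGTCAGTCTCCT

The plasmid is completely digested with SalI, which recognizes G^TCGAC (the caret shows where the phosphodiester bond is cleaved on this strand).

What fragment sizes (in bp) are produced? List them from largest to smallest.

68, 55, 25 bp

SalI sites (GTCGAC) start at positions 14, 69, 94.
SalI cuts after the first base of each site, so after positions 14, 69, 94.
Circular molecule, 3 cuts → 3 fragments:
  15–69 → 55 bp
  70–94 → 25 bp
  95–148 then 1–14 → 54 + 14 = 68 bp
Sorted largest to smallest: 68, 55, 25 bp.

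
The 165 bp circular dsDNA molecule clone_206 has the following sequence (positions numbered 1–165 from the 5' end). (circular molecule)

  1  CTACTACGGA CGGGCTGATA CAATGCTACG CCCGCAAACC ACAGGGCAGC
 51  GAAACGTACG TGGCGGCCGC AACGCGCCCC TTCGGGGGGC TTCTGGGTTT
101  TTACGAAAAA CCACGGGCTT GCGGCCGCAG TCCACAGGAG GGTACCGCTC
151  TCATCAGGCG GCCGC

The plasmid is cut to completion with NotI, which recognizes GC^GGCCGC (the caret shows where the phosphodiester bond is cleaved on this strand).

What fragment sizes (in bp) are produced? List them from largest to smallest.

NotI sites (GCGGCCGC) start at positions 63, 121, 158.
NotI cuts after base 2 of each site, so after positions 64, 122, 159.
Circular molecule, 3 cuts → 3 fragments:
  65–122 → 58 bp
  123–159 → 37 bp
  160–165 then 1–64 → 6 + 64 = 70 bp
Sorted largest to smallest: 70, 58, 37 bp.

70, 58, 37 bp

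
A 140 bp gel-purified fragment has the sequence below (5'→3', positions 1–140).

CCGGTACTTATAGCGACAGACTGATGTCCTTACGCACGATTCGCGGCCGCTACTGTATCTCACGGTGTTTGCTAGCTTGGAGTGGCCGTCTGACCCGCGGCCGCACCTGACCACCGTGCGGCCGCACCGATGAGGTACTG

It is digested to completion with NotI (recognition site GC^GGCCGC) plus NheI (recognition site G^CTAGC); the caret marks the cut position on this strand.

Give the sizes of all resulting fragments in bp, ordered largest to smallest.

NotI sites (GCGGCCGC) start at positions 43, 97, 118.
NotI cuts after base 2 of each site, so after positions 44, 98, 119.
The NheI site (GCTAGC) starts at position 71.
NheI cuts after the first base of each site, so after position 71.
Combined cut positions: 44, 71, 98, 119.
Linear molecule, 4 cuts → 5 fragments:
  1–44 → 44 bp
  45–71 → 27 bp
  72–98 → 27 bp
  99–119 → 21 bp
  120–140 → 21 bp
Sorted largest to smallest: 44, 27, 27, 21, 21 bp.

44, 27, 27, 21, 21 bp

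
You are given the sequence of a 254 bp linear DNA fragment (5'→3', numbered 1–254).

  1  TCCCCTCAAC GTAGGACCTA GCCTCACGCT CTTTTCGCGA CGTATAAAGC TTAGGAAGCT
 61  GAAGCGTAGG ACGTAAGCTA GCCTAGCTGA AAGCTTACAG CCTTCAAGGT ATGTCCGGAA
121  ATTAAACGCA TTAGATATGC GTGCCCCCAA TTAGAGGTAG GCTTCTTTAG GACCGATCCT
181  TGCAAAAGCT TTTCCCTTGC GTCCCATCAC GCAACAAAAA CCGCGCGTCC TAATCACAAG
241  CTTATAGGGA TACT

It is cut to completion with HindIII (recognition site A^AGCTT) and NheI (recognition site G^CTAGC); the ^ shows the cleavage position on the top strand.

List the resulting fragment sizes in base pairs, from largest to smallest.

HindIII sites (AAGCTT) start at positions 47, 91, 186, 238.
HindIII cuts after the first base of each site, so after positions 47, 91, 186, 238.
The NheI site (GCTAGC) starts at position 77.
NheI cuts after the first base of each site, so after position 77.
Combined cut positions: 47, 77, 91, 186, 238.
Linear molecule, 5 cuts → 6 fragments:
  1–47 → 47 bp
  48–77 → 30 bp
  78–91 → 14 bp
  92–186 → 95 bp
  187–238 → 52 bp
  239–254 → 16 bp
Sorted largest to smallest: 95, 52, 47, 30, 16, 14 bp.

95, 52, 47, 30, 16, 14 bp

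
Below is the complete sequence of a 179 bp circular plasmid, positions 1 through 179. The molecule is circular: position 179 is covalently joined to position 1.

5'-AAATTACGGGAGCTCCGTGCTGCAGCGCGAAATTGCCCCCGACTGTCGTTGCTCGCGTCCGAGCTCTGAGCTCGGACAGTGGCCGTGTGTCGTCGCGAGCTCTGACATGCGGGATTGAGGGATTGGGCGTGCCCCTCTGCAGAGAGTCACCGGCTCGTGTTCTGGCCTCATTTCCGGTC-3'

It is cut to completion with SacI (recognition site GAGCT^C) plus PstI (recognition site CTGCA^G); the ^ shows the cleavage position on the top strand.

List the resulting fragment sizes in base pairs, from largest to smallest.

SacI sites (GAGCTC) start at positions 10, 61, 68, 97.
SacI cuts after base 5 of each site (before the last base), so after positions 14, 65, 72, 101.
PstI sites (CTGCAG) start at positions 20, 137.
PstI cuts after base 5 of each site (before the last base), so after positions 24, 141.
Combined cut positions: 14, 24, 65, 72, 101, 141.
Circular molecule, 6 cuts → 6 fragments:
  15–24 → 10 bp
  25–65 → 41 bp
  66–72 → 7 bp
  73–101 → 29 bp
  102–141 → 40 bp
  142–179 then 1–14 → 38 + 14 = 52 bp
Sorted largest to smallest: 52, 41, 40, 29, 10, 7 bp.

52, 41, 40, 29, 10, 7 bp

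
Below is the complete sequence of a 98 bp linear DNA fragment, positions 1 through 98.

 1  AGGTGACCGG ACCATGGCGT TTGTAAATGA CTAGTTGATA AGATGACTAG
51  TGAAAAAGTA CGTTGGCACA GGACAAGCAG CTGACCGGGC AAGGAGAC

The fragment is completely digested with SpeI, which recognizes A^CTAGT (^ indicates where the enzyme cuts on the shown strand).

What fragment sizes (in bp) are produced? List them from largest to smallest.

SpeI sites (ACTAGT) start at positions 30, 46.
SpeI cuts after the first base of each site, so after positions 30, 46.
Linear molecule, 2 cuts → 3 fragments:
  1–30 → 30 bp
  31–46 → 16 bp
  47–98 → 52 bp
Sorted largest to smallest: 52, 30, 16 bp.

52, 30, 16 bp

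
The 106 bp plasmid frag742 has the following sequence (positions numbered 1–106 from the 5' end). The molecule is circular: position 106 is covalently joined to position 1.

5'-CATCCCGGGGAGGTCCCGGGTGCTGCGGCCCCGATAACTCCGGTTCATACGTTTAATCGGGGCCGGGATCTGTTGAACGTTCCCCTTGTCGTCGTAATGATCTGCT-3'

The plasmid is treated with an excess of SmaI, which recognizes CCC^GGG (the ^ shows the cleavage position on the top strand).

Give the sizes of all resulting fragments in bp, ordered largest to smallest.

95, 11 bp

SmaI sites (CCCGGG) start at positions 4, 15.
SmaI cuts after base 3 of each site, so after positions 6, 17.
Circular molecule, 2 cuts → 2 fragments:
  7–17 → 11 bp
  18–106 then 1–6 → 89 + 6 = 95 bp
Sorted largest to smallest: 95, 11 bp.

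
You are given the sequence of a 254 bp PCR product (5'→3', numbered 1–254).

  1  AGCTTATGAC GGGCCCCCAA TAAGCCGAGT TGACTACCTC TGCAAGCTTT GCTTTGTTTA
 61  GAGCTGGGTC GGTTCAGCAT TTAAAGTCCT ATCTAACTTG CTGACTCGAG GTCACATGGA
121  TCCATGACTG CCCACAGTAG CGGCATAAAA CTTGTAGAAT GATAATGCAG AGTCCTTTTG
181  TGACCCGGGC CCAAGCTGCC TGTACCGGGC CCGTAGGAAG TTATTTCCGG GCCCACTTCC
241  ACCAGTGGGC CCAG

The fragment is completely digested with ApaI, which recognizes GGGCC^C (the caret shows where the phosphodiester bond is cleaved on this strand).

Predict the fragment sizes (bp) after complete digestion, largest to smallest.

ApaI sites (GGGCCC) start at positions 11, 187, 207, 229, 247.
ApaI cuts after base 5 of each site (before the last base), so after positions 15, 191, 211, 233, 251.
Linear molecule, 5 cuts → 6 fragments:
  1–15 → 15 bp
  16–191 → 176 bp
  192–211 → 20 bp
  212–233 → 22 bp
  234–251 → 18 bp
  252–254 → 3 bp
Sorted largest to smallest: 176, 22, 20, 18, 15, 3 bp.

176, 22, 20, 18, 15, 3 bp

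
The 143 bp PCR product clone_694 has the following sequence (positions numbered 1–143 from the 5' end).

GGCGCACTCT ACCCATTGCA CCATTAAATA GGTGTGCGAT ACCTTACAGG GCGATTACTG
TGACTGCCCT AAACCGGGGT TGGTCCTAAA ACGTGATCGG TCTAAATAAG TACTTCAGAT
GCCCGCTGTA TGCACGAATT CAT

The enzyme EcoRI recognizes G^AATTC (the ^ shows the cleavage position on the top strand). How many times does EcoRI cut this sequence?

GAATTC occurs starting at position 136.
EcoRI cuts at 1 site.

1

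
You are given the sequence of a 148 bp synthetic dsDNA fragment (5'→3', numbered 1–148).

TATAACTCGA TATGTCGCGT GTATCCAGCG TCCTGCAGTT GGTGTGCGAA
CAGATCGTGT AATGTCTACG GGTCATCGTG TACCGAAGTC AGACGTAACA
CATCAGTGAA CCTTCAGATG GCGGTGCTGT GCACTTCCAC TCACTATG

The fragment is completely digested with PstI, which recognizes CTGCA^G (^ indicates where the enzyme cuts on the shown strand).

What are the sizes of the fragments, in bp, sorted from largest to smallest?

The PstI site (CTGCAG) starts at position 33.
PstI cuts after base 5 of each site (before the last base), so after position 37.
Linear molecule, 1 cut → 2 fragments:
  1–37 → 37 bp
  38–148 → 111 bp
Sorted largest to smallest: 111, 37 bp.

111, 37 bp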